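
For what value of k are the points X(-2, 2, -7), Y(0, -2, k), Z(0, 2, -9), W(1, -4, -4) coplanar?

The points are coplanar iff XY · (XZ × XW) = 0.
Expanding, this is linear in k: (-12)k + (-60) = 0.
So k = -5.

-5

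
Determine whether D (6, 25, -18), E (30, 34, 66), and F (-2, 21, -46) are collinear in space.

DE = (24, 9, 84), DF = (-8, -4, -28).
DE × DF = (84, 0, -24).
The cross product is nonzero, so the points do not lie on one line.

No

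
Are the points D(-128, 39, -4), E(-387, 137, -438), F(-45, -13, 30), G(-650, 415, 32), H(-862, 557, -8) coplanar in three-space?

Yes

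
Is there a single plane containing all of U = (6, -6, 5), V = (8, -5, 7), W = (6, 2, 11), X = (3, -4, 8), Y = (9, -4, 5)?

No

The plane through U, V, W has normal n = UV × UW = (-10, -12, 16) and equation n·P = 92.
Checking the remaining points: n·X = 146, n·Y = 38.
Since n·X = 146 ≠ 92, X is off the plane and the points are not all coplanar.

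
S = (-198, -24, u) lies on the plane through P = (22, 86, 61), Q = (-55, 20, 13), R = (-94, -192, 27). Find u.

Coplanarity requires PQ · (PR × PS) = 0.
PQ = (-77, -66, -48), PR = (-116, -278, -34); the triple product is linear in u with coefficient 13750 and constant term 1278750.
Setting it to zero: u = -93.

-93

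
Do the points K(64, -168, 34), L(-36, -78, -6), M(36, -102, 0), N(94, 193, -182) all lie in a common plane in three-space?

No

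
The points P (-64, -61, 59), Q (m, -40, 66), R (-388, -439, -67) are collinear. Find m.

-46

Collinearity requires PQ × PR = 0; each component is linear in m.
The y-component gives (126)m + (5796) = 0, so m = -46.
The remaining components then also vanish.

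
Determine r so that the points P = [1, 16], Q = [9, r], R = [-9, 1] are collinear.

Collinearity: (Q − P) must be parallel to (R − P) = (-10, -15).
Cross-multiplying the components: (r − 16)·(-10) = (8)·(-15).
Solving gives r = 28.

28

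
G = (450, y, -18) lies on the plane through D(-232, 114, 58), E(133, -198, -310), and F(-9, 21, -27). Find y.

A normal to the plane is n = DE × DF = (-7704, -51039, 35631).
G lies in the plane iff n · DG = 0.
This gives (-51039)y + (-2143638) = 0, so y = -42.

-42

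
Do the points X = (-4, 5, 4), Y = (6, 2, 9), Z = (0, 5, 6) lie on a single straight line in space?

No

XY = (10, -3, 5), XZ = (4, 0, 2).
Comparing components 2 and 3: (-3)(2) − (5)(0) = -6 ≠ 0, so XY and XZ are not parallel and the points are not collinear.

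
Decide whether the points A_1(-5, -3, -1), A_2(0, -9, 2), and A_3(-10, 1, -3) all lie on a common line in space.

A_1A_2 = (5, -6, 3), A_1A_3 = (-5, 4, -2).
Comparing components 3 and 1: (3)(-5) − (5)(-2) = -5 ≠ 0, so A_1A_2 and A_1A_3 are not parallel and the points are not collinear.

No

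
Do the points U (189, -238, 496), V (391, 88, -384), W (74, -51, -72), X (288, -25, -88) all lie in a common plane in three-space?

Yes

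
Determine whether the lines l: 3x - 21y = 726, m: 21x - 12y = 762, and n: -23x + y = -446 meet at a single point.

The three lines meet at one point iff the augmented coefficient matrix [aᵢ bᵢ cᵢ] has rank < 3, i.e. its determinant vanishes.
Here the determinant is 0.
It vanishes, so the lines are concurrent at (18, -32).

Yes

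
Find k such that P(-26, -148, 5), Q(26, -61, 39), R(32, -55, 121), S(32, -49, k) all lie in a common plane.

5

Normal to plane PQR: n = (6930, -4060, -210); plane equation n·X = 419650.
Requiring n·S = 419650: (-210)k + (420700) = 419650.
So k = 5.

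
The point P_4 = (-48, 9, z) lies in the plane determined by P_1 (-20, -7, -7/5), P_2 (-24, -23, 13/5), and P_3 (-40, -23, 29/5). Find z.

A normal to the plane is n = P_1P_2 × P_1P_3 = (-256/5, -256/5, -256).
P_4 lies in the plane iff n · P_1P_4 = 0.
This gives (-256)z + (256) = 0, so z = 1.

1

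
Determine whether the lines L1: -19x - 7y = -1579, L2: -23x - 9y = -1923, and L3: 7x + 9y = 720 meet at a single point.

The three lines meet at one point iff the augmented coefficient matrix [aᵢ bᵢ cᵢ] has rank < 3, i.e. its determinant vanishes.
Here the determinant is -30.
Nonzero, so no common point exists.

No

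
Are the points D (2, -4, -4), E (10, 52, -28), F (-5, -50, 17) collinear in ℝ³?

No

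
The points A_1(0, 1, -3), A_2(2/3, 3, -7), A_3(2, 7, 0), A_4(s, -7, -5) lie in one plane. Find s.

Normal to plane A_1A_2A_3: n = (30, -10, 0); plane equation n·P = -10.
Requiring n·A_4 = -10: (30)s + (70) = -10.
So s = -8/3.

-8/3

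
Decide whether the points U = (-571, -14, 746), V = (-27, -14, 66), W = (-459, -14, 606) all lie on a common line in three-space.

Yes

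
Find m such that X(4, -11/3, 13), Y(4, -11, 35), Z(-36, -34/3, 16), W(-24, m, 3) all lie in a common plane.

-5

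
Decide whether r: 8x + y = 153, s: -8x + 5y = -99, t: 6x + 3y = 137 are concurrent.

No

Intersecting r and s: solving the 2×2 system gives (x, y) = (18, 9).
Substitute into t: (6)(18) + (3)(9) = 135.
But t requires 137 ≠ 135, so the three lines have no common point.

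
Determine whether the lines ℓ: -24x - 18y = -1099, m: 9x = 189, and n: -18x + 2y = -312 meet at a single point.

Intersecting ℓ and m: solving the 2×2 system gives (x, y) = (21, 595/18).
Substitute into n: (-18)(21) + (2)(595/18) = -2807/9.
But n requires -312 ≠ -2807/9, so the three lines have no common point.

No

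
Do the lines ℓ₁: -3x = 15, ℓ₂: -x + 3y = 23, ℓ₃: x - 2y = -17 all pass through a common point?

Yes

The three lines meet at one point iff the augmented coefficient matrix [aᵢ bᵢ cᵢ] has rank < 3, i.e. its determinant vanishes.
Here the determinant is 0.
It vanishes, so the lines are concurrent at (-5, 6).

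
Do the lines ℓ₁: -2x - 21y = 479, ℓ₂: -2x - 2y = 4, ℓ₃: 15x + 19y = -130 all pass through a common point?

Yes

Intersecting ℓ₁ and ℓ₂: solving the 2×2 system gives (x, y) = (23, -25).
Substitute into ℓ₃: (15)(23) + (19)(-25) = -130.
This equals -130, so (23, -25) lies on all three lines and they are concurrent.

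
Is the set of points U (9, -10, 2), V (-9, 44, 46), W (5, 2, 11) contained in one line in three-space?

UV = (-18, 54, 44), UW = (-4, 12, 9).
Comparing components 2 and 3: (54)(9) − (44)(12) = -42 ≠ 0, so UV and UW are not parallel and the points are not collinear.

No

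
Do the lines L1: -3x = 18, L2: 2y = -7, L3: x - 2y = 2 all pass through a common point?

No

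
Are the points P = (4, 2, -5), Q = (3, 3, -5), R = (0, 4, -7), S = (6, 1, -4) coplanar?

A normal to the plane through P, Q, R is n = PQ × PR = (-2, -2, 2).
The plane has equation n·X = -22. For S: n·S = -22.
Equal, so S lies in the plane and all four are coplanar.

Yes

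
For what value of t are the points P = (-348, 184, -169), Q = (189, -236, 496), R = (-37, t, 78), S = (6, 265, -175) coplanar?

Normal to plane PQS: n = (-51345, 238632, 192177); plane equation n·X = 29298435.
Requiring n·R = 29298435: (238632)t + (16889571) = 29298435.
So t = 52.

52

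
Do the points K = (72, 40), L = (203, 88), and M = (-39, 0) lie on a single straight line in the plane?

No

KL = (131, 48), KM = (-111, -40).
det[KL; KM] = (131)(-40) − (48)(-111) = 88.
The determinant is nonzero, so they are not collinear.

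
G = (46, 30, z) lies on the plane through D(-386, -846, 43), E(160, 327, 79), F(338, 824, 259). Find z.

The plane through D, E, F has equation 193248x − 91872y + 62568z = 5820408.
Substituting G: (62568)z + (6133248) = 5820408, so z = -5.

-5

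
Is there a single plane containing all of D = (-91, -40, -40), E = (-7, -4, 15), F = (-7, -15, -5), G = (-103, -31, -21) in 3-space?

A normal to the plane through D, E, F is n = DE × DF = (-115, 1680, -924).
The plane has equation n·P = -19775. For G: n·G = -20831.
-20831 ≠ -19775, so G is off the plane.

No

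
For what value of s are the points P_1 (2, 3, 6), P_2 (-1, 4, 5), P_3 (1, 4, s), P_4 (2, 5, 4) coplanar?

5

Coplanarity ⇔ det[P_1P_2; P_1P_3; P_1P_4] = 0.
Expanding, this is linear in s: (6)s + (-30) = 0.
So s = 5.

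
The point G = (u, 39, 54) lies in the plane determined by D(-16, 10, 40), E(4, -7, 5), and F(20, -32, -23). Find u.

-24

The plane through D, E, F has equation −399x − 228z = -2736.
Substituting G: (-399)u + (-12312) = -2736, so u = -24.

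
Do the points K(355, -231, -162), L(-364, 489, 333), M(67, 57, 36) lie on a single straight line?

KL = (-719, 720, 495), KM = (-288, 288, 198).
KL × KM = (0, -198, 288).
The cross product is nonzero, so the points do not lie on one line.

No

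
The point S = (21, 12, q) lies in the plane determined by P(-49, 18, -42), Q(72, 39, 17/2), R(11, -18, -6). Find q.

A normal to the plane is n = PQ × PR = (2574, -1326, -5616).
S lies in the plane iff n · PS = 0.
This gives (-5616)q + (-47736) = 0, so q = -17/2.

-17/2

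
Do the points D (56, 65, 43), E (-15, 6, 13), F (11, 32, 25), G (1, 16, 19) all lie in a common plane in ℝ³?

Yes

A normal to the plane through D, E, F is n = DE × DF = (72, 72, -312).
The plane has equation n·P = -4704. For G: n·G = -4704.
Equal, so G lies in the plane and all four are coplanar.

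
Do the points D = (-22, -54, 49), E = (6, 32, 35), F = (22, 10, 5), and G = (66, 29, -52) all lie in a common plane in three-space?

No

A normal to the plane through D, E, F is n = DE × DF = (-2888, 616, -1992).
The plane has equation n·P = -67336. For G: n·G = -69160.
-69160 ≠ -67336, so G is off the plane.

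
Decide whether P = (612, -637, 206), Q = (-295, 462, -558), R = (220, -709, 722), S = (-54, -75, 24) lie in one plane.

A normal to the plane through P, Q, R is n = PQ × PR = (512076, 767500, 496112).
The plane has equation n·X = -73307916. For S: n·S = -73307916.
Equal, so S lies in the plane and all four are coplanar.

Yes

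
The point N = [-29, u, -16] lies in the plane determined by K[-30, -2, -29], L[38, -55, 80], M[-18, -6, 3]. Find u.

Coplanarity requires KL · (KM × KN) = 0.
KL = (68, -53, 109), KM = (12, -4, 32); the triple product is linear in u with coefficient -868 and constant term 1736.
Setting it to zero: u = 2.

2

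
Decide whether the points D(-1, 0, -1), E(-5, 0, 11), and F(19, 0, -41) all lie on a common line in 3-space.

No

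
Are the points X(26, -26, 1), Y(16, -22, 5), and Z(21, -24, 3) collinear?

Yes

XY = (-10, 4, 4), XZ = (-5, 2, 2).
XY × XZ = (0, 0, 0).
The cross product vanishes, so the three points are collinear.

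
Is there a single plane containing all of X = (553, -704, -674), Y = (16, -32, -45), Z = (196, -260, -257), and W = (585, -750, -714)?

A normal to the plane through X, Y, Z is n = XY × XZ = (948, -624, 1476).
The plane has equation n·P = -31284. For W: n·W = -31284.
Equal, so W lies in the plane and all four are coplanar.

Yes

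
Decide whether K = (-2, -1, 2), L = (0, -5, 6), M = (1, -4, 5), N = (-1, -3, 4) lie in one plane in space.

Yes

With K as base: KL = (2, -4, 4), KM = (3, -3, 3), KN = (1, -2, 2).
KM × KN = (0, -3, -3).
KL · (KM × KN) = 0.
The scalar triple product vanishes, so the four points are coplanar.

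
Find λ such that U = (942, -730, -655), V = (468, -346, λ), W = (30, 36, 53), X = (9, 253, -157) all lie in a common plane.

-271

Coplanarity ⇔ det[UV; UW; UX] = 0.
Expanding, this is linear in λ: (-181818)λ + (-49272678) = 0.
So λ = -271.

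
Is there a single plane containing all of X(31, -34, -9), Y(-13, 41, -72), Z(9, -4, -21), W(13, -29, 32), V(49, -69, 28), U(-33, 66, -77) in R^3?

Yes

The plane through X, Y, Z has normal n = XY × XZ = (990, 858, 330) and equation n·P = -1452.
Checking the remaining points: n·W = -1452, n·V = -1452, n·U = -1452.
All equal -1452, so all 6 points lie in one plane.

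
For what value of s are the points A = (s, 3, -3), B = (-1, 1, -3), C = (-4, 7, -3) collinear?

-2

Collinearity requires AB × AC = 0; each component is linear in s.
The z-component gives (-6)s + (-12) = 0, so s = -2.
The remaining components then also vanish.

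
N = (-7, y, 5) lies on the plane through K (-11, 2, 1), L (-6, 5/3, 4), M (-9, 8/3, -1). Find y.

Coplanarity requires KL · (KM × KN) = 0.
KL = (5, -1/3, 3), KM = (2, 2/3, -2); the triple product is linear in y with coefficient 16 and constant term -64/3.
Setting it to zero: y = 4/3.

4/3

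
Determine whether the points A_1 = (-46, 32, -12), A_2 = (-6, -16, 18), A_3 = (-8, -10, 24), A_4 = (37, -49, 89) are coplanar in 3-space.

With A_1 as base: A_1A_2 = (40, -48, 30), A_1A_3 = (38, -42, 36), A_1A_4 = (83, -81, 101).
A_1A_3 × A_1A_4 = (-1326, -850, 408).
A_1A_2 · (A_1A_3 × A_1A_4) = 0.
The scalar triple product vanishes, so the four points are coplanar.

Yes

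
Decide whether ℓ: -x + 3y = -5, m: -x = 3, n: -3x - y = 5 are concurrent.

The three lines meet at one point iff the augmented coefficient matrix [aᵢ bᵢ cᵢ] has rank < 3, i.e. its determinant vanishes.
Here the determinant is -20.
Nonzero, so no common point exists.

No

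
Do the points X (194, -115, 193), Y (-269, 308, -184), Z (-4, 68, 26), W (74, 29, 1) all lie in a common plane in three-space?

With X as base: XY = (-463, 423, -377), XZ = (-198, 183, -167), XW = (-120, 144, -192).
XZ × XW = (-11088, -17976, -6552).
XY · (XZ × XW) = 0.
The scalar triple product vanishes, so the four points are coplanar.

Yes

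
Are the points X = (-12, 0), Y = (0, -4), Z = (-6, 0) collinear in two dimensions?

No

XY = (12, -4), XZ = (6, 0).
det[XY; XZ] = (12)(0) − (-4)(6) = 24.
The determinant is nonzero, so they are not collinear.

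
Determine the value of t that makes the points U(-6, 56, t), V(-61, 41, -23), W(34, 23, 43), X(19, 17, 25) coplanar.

37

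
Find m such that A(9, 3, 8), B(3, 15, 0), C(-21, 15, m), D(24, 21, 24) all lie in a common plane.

Normal to plane ABD: n = (336, -24, -288); plane equation n·P = 648.
Requiring n·C = 648: (-288)m + (-7416) = 648.
So m = -28.

-28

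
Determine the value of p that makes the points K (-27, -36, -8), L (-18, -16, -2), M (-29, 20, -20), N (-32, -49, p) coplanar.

Coplanarity ⇔ det[KL; KM; KN] = 0.
Expanding, this is linear in p: (544)p + (5984) = 0.
So p = -11.

-11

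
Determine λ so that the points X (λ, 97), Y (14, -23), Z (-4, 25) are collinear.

-31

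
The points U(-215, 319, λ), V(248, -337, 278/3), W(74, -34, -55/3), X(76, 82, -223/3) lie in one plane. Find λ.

The points are coplanar iff UV · (UW × UX) = 0.
Expanding, this is linear in λ: (20790)λ + (2716560) = 0.
So λ = -392/3.

-392/3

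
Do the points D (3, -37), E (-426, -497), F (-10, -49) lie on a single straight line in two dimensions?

DE = (-429, -460), DF = (-13, -12).
det[DE; DF] = (-429)(-12) − (-460)(-13) = -832.
The determinant is nonzero, so they are not collinear.

No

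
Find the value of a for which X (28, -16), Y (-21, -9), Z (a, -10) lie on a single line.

-14

Collinearity: (Z − X) must be parallel to (Y − X) = (-49, 7).
Cross-multiplying the components: (a − 28)·(7) = (6)·(-49).
Solving gives a = -14.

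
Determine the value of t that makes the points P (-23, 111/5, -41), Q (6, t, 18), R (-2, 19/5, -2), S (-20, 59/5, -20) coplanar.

Normal to plane PRS: n = (96/5, -324, -816/5); plane equation n·X = -4716/5.
Requiring n·Q = -4716/5: (-324)t + (-14112/5) = -4716/5.
So t = -29/5.

-29/5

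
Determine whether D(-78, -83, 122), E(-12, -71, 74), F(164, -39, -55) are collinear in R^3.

DE = (66, 12, -48), DF = (242, 44, -177).
Comparing components 2 and 3: (12)(-177) − (-48)(44) = -12 ≠ 0, so DE and DF are not parallel and the points are not collinear.

No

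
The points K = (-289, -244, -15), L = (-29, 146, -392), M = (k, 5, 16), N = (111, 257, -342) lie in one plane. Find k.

Coplanarity ⇔ det[KL; KM; KN] = 0.
Expanding, this is linear in k: (-61347)k + (-552123) = 0.
So k = -9.

-9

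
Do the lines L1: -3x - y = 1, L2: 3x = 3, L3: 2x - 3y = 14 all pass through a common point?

Yes

The three lines meet at one point iff the augmented coefficient matrix [aᵢ bᵢ cᵢ] has rank < 3, i.e. its determinant vanishes.
Here the determinant is 0.
It vanishes, so the lines are concurrent at (1, -4).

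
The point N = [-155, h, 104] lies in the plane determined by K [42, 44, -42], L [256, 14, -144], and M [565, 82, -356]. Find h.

-18

A normal to the plane is n = KL × KM = (13296, 13850, 23822).
N lies in the plane iff n · KN = 0.
This gives (13850)h + (249300) = 0, so h = -18.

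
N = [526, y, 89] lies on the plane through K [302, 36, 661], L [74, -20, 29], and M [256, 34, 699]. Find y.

A normal to the plane is n = KL × KM = (-3392, 37736, -2120).
N lies in the plane iff n · KN = 0.
This gives (37736)y + (-905664) = 0, so y = 24.

24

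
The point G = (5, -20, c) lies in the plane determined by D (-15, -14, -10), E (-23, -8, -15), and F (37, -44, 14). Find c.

-6

A normal to the plane is n = DE × DF = (-6, -68, -72).
G lies in the plane iff n · DG = 0.
This gives (-72)c + (-432) = 0, so c = -6.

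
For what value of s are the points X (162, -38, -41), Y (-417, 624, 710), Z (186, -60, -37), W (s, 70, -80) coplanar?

41

Normal to plane XYZ: n = (19170, 20340, -3150); plane equation n·P = 2461770.
Requiring n·W = 2461770: (19170)s + (1675800) = 2461770.
So s = 41.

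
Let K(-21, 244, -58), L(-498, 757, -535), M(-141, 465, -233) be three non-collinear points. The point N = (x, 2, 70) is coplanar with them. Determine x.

-68

Coplanarity requires KL · (KM × KN) = 0.
KL = (-477, 513, -477), KM = (-120, 221, -175); the triple product is linear in x with coefficient 15642 and constant term 1063656.
Setting it to zero: x = -68.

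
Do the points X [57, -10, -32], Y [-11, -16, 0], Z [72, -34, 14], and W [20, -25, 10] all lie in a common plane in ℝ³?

With X as base: XY = (-68, -6, 32), XZ = (15, -24, 46), XW = (-37, -15, 42).
XZ × XW = (-318, -2332, -1113).
XY · (XZ × XW) = 0.
The scalar triple product vanishes, so the four points are coplanar.

Yes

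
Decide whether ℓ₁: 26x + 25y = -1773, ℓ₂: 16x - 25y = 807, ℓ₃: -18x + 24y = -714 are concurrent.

Lines aᵢx + bᵢy = cᵢ with pairwise distinct directions are concurrent exactly when det[aᵢ bᵢ cᵢ] = 0.
Here the determinant is 0.
It vanishes, so the lines are concurrent at (-23, -47).

Yes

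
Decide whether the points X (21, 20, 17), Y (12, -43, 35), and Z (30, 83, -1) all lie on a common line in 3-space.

Yes

XY = (-9, -63, 18), XZ = (9, 63, -18).
Each component of XZ is -1 times the corresponding component of XY, so XZ = -1·XY and the points are collinear.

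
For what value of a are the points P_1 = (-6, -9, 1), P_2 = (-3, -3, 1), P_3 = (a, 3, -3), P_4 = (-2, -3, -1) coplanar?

Normal to plane P_1P_2P_4: n = (-12, 6, -6); plane equation n·P = 12.
Requiring n·P_3 = 12: (-12)a + (36) = 12.
So a = 2.

2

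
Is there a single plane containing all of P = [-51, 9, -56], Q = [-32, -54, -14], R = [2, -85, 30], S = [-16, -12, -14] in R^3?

No

The four points are coplanar iff the 3×3 determinant with rows PQ, PR, PS is zero.
Rows: (19, -63, 42), (53, -94, 86), (35, -21, 42).
Expanding along the first row: (19)(-2142) − (-63)(-784) + (42)(2177) = 1344.
Nonzero ⇒ not coplanar.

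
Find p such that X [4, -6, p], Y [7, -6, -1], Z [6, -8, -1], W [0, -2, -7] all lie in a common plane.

-3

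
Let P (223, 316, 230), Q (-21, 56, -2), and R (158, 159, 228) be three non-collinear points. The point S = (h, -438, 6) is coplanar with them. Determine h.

-217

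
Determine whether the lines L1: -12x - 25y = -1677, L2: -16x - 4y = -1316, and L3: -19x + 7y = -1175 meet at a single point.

No

The three lines meet at one point iff the augmented coefficient matrix [aᵢ bᵢ cᵢ] has rank < 3, i.e. its determinant vanishes.
Here the determinant is -6768.
Nonzero, so no common point exists.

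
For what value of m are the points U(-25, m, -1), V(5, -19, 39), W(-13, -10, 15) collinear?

Collinearity requires UV × UW = 0; each component is linear in m.
The x-component gives (24)m + (96) = 0, so m = -4.
The remaining components then also vanish.

-4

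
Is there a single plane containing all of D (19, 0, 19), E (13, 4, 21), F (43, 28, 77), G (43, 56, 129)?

No

With D as base: DE = (-6, 4, 2), DF = (24, 28, 58), DG = (24, 56, 110).
DF × DG = (-168, -1248, 672).
DE · (DF × DG) = -2640.
Since -2640 ≠ 0, the four points are not coplanar.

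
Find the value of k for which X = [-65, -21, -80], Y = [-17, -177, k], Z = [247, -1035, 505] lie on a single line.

10

Direction XZ = (312, -1014, 585). From the x-coordinate of Y, the parameter along the line is τ = (-17 − (-65))/312 = 2/13.
Then k = (-80) + 2/13·(585) = 10.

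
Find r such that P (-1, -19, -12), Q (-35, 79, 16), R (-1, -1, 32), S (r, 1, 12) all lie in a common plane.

Normal to plane PQR: n = (3808, 1496, -612); plane equation n·X = -24888.
Requiring n·S = -24888: (3808)r + (-5848) = -24888.
So r = -5.

-5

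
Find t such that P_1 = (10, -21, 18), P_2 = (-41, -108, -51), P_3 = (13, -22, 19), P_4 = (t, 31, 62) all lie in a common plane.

46

Coplanarity ⇔ det[P_1P_2; P_1P_3; P_1P_4] = 0.
Expanding, this is linear in t: (-156)t + (7176) = 0.
So t = 46.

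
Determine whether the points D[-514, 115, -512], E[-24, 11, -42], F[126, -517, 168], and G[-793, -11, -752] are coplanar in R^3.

A normal to the plane through D, E, F is n = DE × DF = (226320, -32400, -243120).
The plane has equation n·P = 4422960. For G: n·G = 3710880.
3710880 ≠ 4422960, so G is off the plane.

No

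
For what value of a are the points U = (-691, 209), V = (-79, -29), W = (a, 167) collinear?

-583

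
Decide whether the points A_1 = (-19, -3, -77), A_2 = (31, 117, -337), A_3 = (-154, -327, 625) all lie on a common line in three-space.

Yes

A_1A_2 = (50, 120, -260), A_1A_3 = (-135, -324, 702).
A_1A_2 × A_1A_3 = (0, 0, 0).
The cross product vanishes, so the three points are collinear.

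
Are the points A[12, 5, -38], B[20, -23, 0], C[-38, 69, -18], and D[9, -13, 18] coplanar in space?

No

A normal to the plane through A, B, C is n = AB × AC = (-2992, -2060, -888).
The plane has equation n·P = -12460. For D: n·D = -16132.
-16132 ≠ -12460, so D is off the plane.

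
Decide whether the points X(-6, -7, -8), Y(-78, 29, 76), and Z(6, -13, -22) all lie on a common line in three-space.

XY = (-72, 36, 84), XZ = (12, -6, -14).
XY × XZ = (0, 0, 0).
The cross product vanishes, so the three points are collinear.

Yes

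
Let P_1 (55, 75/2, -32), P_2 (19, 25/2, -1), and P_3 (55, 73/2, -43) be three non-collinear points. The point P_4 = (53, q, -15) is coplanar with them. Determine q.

The plane through P_1, P_2, P_3 has equation 306x − 396y + 36z = 828.
Substituting P_4: (-396)q + (15678) = 828, so q = 75/2.

75/2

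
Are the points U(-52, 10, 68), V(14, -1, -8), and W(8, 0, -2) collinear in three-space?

No

UV = (66, -11, -76), UW = (60, -10, -70).
Comparing components 2 and 3: (-11)(-70) − (-76)(-10) = 10 ≠ 0, so UV and UW are not parallel and the points are not collinear.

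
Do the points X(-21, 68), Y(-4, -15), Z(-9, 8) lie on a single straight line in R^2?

XY = (17, -83), XZ = (12, -60).
If collinear, XZ would be a scalar multiple of XY. But (17)·(-60) ≠ (-83)·(12) (difference -24), so they are not parallel; the points are not collinear.

No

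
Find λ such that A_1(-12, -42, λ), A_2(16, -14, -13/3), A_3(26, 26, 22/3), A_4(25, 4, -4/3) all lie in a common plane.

-2

Coplanarity ⇔ det[A_1A_2; A_1A_3; A_1A_4] = 0.
Expanding, this is linear in λ: (180)λ + (360) = 0.
So λ = -2.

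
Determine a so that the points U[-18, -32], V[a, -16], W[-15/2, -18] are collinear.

-6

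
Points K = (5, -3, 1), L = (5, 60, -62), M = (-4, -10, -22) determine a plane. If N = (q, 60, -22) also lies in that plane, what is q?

17

Coplanarity requires KL · (KM × KN) = 0.
KL = (0, 63, -63), KM = (-9, -7, -23); the triple product is linear in q with coefficient -1890 and constant term 32130.
Setting it to zero: q = 17.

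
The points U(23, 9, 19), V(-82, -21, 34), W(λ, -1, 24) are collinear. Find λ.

-12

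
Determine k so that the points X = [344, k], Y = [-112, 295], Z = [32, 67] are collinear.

-427

Collinearity: (X − Y) must be parallel to (Z − Y) = (144, -228).
Cross-multiplying the components: (k − 295)·(144) = (456)·(-228).
Solving gives k = -427.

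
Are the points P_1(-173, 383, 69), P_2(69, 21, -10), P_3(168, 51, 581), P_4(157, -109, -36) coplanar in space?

No

With P_1 as base: P_1P_2 = (242, -362, -79), P_1P_3 = (341, -332, 512), P_1P_4 = (330, -492, -105).
P_1P_3 × P_1P_4 = (286764, 204765, -58212).
P_1P_2 · (P_1P_3 × P_1P_4) = -129294.
Since -129294 ≠ 0, the four points are not coplanar.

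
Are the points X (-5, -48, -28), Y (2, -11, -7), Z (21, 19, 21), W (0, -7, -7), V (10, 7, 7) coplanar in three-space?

Yes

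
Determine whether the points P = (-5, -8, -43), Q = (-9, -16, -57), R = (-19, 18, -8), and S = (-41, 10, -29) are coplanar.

Yes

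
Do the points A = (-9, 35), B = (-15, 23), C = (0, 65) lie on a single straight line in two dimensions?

No

AB = (-6, -12), AC = (9, 30).
If collinear, AC would be a scalar multiple of AB. But (-6)·(30) ≠ (-12)·(9) (difference -72), so they are not parallel; the points are not collinear.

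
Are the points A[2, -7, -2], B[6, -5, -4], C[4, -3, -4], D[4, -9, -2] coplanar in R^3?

With A as base: AB = (4, 2, -2), AC = (2, 4, -2), AD = (2, -2, 0).
AC × AD = (-4, -4, -12).
AB · (AC × AD) = 0.
The scalar triple product vanishes, so the four points are coplanar.

Yes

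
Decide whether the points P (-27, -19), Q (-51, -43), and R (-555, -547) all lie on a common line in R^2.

PQ = (-24, -24), PR = (-528, -528).
Twice the signed area of △PQR is (-24)(-528) − (-24)(-528) = 0.
The triangle is degenerate (zero area), so the points are collinear.

Yes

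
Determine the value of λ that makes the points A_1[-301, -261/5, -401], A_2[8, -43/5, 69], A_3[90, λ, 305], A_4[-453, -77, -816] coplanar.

5

Normal to plane A_1A_2A_4: n = (-6438, 56795, -1036); plane equation n·P = -611425.
Requiring n·A_3 = -611425: (56795)λ + (-895400) = -611425.
So λ = 5.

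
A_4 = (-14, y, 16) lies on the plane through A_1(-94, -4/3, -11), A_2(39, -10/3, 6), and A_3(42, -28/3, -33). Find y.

Coplanarity requires A_1A_2 · (A_1A_3 × A_1A_4) = 0.
A_1A_2 = (133, -2, 17), A_1A_3 = (136, -8, -22); the triple product is linear in y with coefficient 5238 and constant term 0.
Setting it to zero: y = 0.

0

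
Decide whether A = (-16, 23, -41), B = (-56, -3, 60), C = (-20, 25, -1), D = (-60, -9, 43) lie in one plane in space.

No

The four points are coplanar iff the 3×3 determinant with rows AB, AC, AD is zero.
Rows: (-40, -26, 101), (-4, 2, 40), (-44, -32, 84).
Expanding along the first row: (-40)(1448) − (-26)(1424) + (101)(216) = 920.
Nonzero ⇒ not coplanar.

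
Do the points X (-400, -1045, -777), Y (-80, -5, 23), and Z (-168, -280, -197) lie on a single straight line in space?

XY = (320, 1040, 800), XZ = (232, 765, 580).
XY × XZ = (-8800, 0, 3520).
The cross product is nonzero, so the points do not lie on one line.

No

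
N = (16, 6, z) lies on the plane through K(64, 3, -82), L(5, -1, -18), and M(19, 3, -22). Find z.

The plane through K, L, M has equation −240x + 660y − 180z = 1380.
Substituting N: (-180)z + (120) = 1380, so z = -7.

-7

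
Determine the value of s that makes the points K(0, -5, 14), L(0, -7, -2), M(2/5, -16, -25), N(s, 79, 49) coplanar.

Normal to plane KLM: n = (-98, -32/5, 4/5); plane equation n·P = 216/5.
Requiring n·N = 216/5: (-98)s + (-2332/5) = 216/5.
So s = -26/5.

-26/5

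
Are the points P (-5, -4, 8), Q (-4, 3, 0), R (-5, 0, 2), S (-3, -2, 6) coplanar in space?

With P as base: PQ = (1, 7, -8), PR = (0, 4, -6), PS = (2, 2, -2).
PR × PS = (4, -12, -8).
PQ · (PR × PS) = -16.
Since -16 ≠ 0, the four points are not coplanar.

No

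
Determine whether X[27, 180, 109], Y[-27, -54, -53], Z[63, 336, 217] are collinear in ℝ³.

Yes

XY = (-54, -234, -162), XZ = (36, 156, 108).
XY × XZ = (0, 0, 0).
The cross product vanishes, so the three points are collinear.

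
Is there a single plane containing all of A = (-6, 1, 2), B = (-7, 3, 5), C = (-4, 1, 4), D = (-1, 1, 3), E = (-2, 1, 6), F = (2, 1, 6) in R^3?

The plane through A, B, C has normal n = AB × AC = (4, 8, -4) and equation n·P = -24.
Checking the remaining points: n·D = -8, n·E = -24, n·F = -8.
Since n·D = -8 ≠ -24, D is off the plane and the points are not all coplanar.

No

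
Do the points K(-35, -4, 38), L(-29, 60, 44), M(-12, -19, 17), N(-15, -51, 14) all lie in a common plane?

Yes

With K as base: KL = (6, 64, 6), KM = (23, -15, -21), KN = (20, -47, -24).
KM × KN = (-627, 132, -781).
KL · (KM × KN) = 0.
The scalar triple product vanishes, so the four points are coplanar.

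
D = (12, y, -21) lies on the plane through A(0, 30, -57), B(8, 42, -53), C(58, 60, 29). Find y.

18

A normal to the plane is n = AB × AC = (912, -456, -456).
D lies in the plane iff n · AD = 0.
This gives (-456)y + (8208) = 0, so y = 18.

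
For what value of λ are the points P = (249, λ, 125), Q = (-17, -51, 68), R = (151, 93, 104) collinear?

Collinearity requires PQ × PR = 0; each component is linear in λ.
The x-component gives (-36)λ + (6372) = 0, so λ = 177.
The remaining components then also vanish.

177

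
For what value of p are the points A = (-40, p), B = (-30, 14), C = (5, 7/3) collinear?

52/3

The three points are collinear iff det[AB; AC] = 0.
This determinant is linear in p: (35)p + (-1820/3) = 0, so p = 52/3.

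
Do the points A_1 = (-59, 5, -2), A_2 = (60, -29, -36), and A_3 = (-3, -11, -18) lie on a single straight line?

Yes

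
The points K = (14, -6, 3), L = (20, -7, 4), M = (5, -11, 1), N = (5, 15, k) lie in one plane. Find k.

3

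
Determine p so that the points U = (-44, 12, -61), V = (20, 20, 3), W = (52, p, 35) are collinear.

24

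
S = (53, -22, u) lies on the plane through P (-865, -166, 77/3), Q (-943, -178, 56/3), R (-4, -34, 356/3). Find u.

The plane through P, Q, R has equation −192x + 1227y + 36z = -36678.
Substituting S: (36)u + (-37170) = -36678, so u = 41/3.

41/3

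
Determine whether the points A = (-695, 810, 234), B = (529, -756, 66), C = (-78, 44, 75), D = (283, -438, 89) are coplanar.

The four points are coplanar iff the 3×3 determinant with rows AB, AC, AD is zero.
Rows: (1224, -1566, -168), (617, -766, -159), (978, -1248, -145).
Expanding along the first row: (1224)(-87362) − (-1566)(66037) + (-168)(-20868) = -11322.
Nonzero ⇒ not coplanar.

No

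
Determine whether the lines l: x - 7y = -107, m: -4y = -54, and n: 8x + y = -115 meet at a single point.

No

Intersecting l and m: solving the 2×2 system gives (x, y) = (-25/2, 27/2).
Substitute into n: (8)(-25/2) + (1)(27/2) = -173/2.
But n requires -115 ≠ -173/2, so the three lines have no common point.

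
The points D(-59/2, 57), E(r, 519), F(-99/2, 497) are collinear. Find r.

The three points are collinear iff det[DE; DF] = 0.
This determinant is linear in r: (440)r + (22220) = 0, so r = -101/2.

-101/2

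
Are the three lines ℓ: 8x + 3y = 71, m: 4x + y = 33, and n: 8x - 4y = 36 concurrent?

Yes

The three lines meet at one point iff the augmented coefficient matrix [aᵢ bᵢ cᵢ] has rank < 3, i.e. its determinant vanishes.
Here the determinant is 0.
It vanishes, so the lines are concurrent at (7, 5).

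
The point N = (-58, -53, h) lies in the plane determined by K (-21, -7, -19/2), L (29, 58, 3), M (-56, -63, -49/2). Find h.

-35/2

Coplanarity requires KL · (KM × KN) = 0.
KL = (50, 65, 25/2), KM = (-35, -56, -15); the triple product is linear in h with coefficient -525 and constant term -18375/2.
Setting it to zero: h = -35/2.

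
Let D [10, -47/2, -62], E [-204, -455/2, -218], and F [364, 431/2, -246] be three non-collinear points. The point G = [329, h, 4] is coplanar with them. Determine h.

487/2

A normal to the plane is n = DE × DF = (74820, -94600, 21070).
G lies in the plane iff n · DG = 0.
This gives (-94600)h + (23035100) = 0, so h = 487/2.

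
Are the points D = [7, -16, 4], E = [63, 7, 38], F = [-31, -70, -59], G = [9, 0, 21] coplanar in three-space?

The four points are coplanar iff the 3×3 determinant with rows DE, DF, DG is zero.
Rows: (56, 23, 34), (-38, -54, -63), (2, 16, 17).
Expanding along the first row: (56)(90) − (23)(-520) + (34)(-500) = 0.
Zero determinant ⇒ coplanar.

Yes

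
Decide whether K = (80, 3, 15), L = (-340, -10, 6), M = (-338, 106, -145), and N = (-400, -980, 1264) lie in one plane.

No

A normal to the plane through K, L, M is n = KL × KM = (3007, -63438, -48694).
The plane has equation n·P = -680164. For N: n·N = -582776.
-582776 ≠ -680164, so N is off the plane.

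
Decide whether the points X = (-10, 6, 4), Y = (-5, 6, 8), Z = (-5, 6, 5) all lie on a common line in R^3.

XY = (5, 0, 4), XZ = (5, 0, 1).
Comparing components 3 and 1: (4)(5) − (5)(1) = 15 ≠ 0, so XY and XZ are not parallel and the points are not collinear.

No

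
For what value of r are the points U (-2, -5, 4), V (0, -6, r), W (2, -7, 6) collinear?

Collinearity requires UV × UW = 0; each component is linear in r.
The x-component gives (2)r + (-10) = 0, so r = 5.
The remaining components then also vanish.

5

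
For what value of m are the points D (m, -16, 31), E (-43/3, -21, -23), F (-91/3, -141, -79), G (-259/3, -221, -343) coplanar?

-10/3

Coplanarity ⇔ det[DE; DF; DG] = 0.
Expanding, this is linear in m: (-27200)m + (-272000/3) = 0.
So m = -10/3.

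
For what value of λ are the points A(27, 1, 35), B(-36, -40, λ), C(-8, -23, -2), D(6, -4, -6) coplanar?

-36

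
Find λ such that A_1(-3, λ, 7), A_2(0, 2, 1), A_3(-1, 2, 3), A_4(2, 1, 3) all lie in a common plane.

2

Coplanarity ⇔ det[A_1A_2; A_1A_3; A_1A_4] = 0.
Expanding, this is linear in λ: (-6)λ + (12) = 0.
So λ = 2.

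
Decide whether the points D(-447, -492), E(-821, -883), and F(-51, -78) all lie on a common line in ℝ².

Yes

DE = (-374, -391), DF = (396, 414).
Twice the signed area of △DEF is (-374)(414) − (-391)(396) = 0.
The triangle is degenerate (zero area), so the points are collinear.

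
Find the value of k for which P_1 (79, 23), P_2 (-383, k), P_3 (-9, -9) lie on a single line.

The three points are collinear iff det[P_1P_2; P_1P_3] = 0.
This determinant is linear in k: (88)k + (12760) = 0, so k = -145.

-145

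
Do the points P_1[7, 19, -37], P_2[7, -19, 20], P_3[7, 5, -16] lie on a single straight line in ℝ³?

P_1P_2 = (0, -38, 57), P_1P_3 = (0, -14, 21).
P_1P_2 × P_1P_3 = (0, 0, 0).
The cross product vanishes, so the three points are collinear.

Yes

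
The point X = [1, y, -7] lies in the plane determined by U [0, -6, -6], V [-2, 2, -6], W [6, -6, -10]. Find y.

Coplanarity requires UV · (UW × UX) = 0.
UV = (-2, 8, 0), UW = (6, 0, -4); the triple product is linear in y with coefficient -8 and constant term -32.
Setting it to zero: y = -4.

-4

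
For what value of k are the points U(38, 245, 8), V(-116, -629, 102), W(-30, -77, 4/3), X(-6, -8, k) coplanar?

Normal to plane UVW: n = (108284/3, -22256/3, -9844); plane equation n·P = -524728.
Requiring n·X = -524728: (-9844)k + (-471656/3) = -524728.
So k = 112/3.

112/3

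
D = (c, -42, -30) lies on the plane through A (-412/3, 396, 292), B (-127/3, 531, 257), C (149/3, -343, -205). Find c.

5/3

The plane through A, B, C has equation −92960x + 40670y − 95450z = 3001280/3.
Substituting D: (-92960)c + (1155360) = 3001280/3, so c = 5/3.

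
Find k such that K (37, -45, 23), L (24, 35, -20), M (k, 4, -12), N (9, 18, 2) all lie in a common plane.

41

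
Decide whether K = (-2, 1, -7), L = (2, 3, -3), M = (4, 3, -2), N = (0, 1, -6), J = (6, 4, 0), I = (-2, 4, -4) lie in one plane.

The plane through K, L, M has normal n = KL × KM = (2, 4, -4) and equation n·P = 28.
Checking the remaining points: n·N = 28, n·J = 28, n·I = 28.
All equal 28, so all 6 points lie in one plane.

Yes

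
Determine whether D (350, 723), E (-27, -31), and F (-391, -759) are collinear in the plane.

DE = (-377, -754), DF = (-741, -1482).
Twice the signed area of △DEF is (-377)(-1482) − (-754)(-741) = 0.
The triangle is degenerate (zero area), so the points are collinear.

Yes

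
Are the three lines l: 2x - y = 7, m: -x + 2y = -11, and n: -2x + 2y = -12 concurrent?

Yes

Lines aᵢx + bᵢy = cᵢ with pairwise distinct directions are concurrent exactly when det[aᵢ bᵢ cᵢ] = 0.
Here the determinant is 0.
It vanishes, so the lines are concurrent at (1, -5).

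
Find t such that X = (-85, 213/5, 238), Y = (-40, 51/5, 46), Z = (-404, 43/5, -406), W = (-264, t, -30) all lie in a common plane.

179/5

Coplanarity ⇔ det[XY; XZ; XW] = 0.
Expanding, this is linear in t: (90228)t + (-16150812/5) = 0.
So t = 179/5.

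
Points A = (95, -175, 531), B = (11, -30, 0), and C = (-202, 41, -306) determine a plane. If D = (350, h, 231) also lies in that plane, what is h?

The plane through A, B, C has equation −6669x + 87399y + 24921z = -2695329.
Substituting D: (87399)h + (3422601) = -2695329, so h = -70.

-70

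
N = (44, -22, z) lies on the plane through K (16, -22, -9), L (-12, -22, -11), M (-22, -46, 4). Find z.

-7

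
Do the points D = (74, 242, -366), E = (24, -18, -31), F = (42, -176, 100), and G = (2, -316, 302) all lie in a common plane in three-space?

The four points are coplanar iff the 3×3 determinant with rows DE, DF, DG is zero.
Rows: (-50, -260, 335), (-32, -418, 466), (-72, -558, 668).
Expanding along the first row: (-50)(-19196) − (-260)(12176) + (335)(-12240) = 25160.
Nonzero ⇒ not coplanar.

No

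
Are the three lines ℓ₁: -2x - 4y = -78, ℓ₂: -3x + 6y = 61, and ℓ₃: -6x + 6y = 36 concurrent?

Lines aᵢx + bᵢy = cᵢ with pairwise distinct directions are concurrent exactly when det[aᵢ bᵢ cᵢ] = 0.
Here the determinant is -72.
Nonzero, so no common point exists.

No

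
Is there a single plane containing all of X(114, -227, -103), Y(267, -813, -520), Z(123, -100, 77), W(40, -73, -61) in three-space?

A normal to the plane through X, Y, Z is n = XY × XZ = (-52521, -31293, 24705).
The plane has equation n·P = -1428498. For W: n·W = -1323456.
-1323456 ≠ -1428498, so W is off the plane.

No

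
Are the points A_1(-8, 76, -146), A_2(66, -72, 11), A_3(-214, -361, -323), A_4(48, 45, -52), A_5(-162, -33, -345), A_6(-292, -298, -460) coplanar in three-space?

Yes

The plane through A_1, A_2, A_3 has normal n = A_1A_2 × A_1A_3 = (94805, -19244, -62826) and equation n·P = 6951612.
Checking the remaining points: n·A_4 = 6951612, n·A_5 = 6951612, n·A_6 = 6951612.
All equal 6951612, so all 6 points lie in one plane.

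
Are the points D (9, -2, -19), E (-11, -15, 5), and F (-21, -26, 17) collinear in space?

No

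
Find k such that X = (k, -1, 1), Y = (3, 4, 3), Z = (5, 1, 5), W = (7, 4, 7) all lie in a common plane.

Coplanarity ⇔ det[XY; XZ; XW] = 0.
Expanding, this is linear in k: (12)k + (-12) = 0.
So k = 1.

1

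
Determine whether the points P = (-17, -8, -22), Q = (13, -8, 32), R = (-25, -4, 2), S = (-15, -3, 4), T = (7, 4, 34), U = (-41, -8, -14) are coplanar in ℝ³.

The plane through P, Q, R has normal n = PQ × PR = (-216, -1152, 120) and equation n·X = 10248.
Checking the remaining points: n·S = 7176, n·T = -2040, n·U = 16392.
Since n·S = 7176 ≠ 10248, S is off the plane and the points are not all coplanar.

No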